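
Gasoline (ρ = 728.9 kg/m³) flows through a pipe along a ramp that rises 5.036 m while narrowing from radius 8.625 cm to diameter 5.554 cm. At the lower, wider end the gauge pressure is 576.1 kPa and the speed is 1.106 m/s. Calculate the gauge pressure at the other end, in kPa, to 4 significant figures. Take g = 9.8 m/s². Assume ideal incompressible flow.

P₂ ≈ 499.1 kPa

By continuity, v₂ = v₁·A₁/A₂ = 1.106·(233.7/24.23) = 10.67 m/s.
Bernoulli: P₁ + ½ρv₁² + ρg h₁ = P₂ + ½ρv₂² + ρg h₂, so P₂ = P₁ + ½ρ(v₁² − v₂²) − ρg(h₂ − h₁).
P₂ = 576100 + ½·728.9·(1.106² − 10.67²) − 728.9·9.8·(+5.036) = 576100 + (-41040) − (35970) = 499100 Pa.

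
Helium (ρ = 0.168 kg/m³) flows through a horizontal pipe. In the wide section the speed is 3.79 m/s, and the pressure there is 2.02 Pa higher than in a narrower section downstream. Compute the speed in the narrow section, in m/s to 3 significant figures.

With h₁ = h₂, rearranging Bernoulli gives v₂ = √(v₁² + 2ΔP/ρ).
v₂ = √(3.79² + 2·2.02/0.168) = √(14.4 + 24.0) = 6.20 m/s.

v₂ ≈ 6.20 m/s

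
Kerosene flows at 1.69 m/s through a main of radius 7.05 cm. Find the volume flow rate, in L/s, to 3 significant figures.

26.4 L/s

Q = A·v = 0.0156 m² × 1.69 m/s = 0.0264 m³/s.
Converting: 0.0264 m³/s × 1000 = 26.4 L/s.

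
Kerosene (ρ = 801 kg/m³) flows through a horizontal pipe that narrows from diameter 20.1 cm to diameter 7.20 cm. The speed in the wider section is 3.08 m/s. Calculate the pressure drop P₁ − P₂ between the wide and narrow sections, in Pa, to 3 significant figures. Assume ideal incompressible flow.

ΔP = 227000 Pa

The volume flow rate is constant, so v₂ = (A₁/A₂)v₁ = (317/40.7)·3.08 = 24.0 m/s.
The pipe is horizontal, so Bernoulli reduces to P₁ + ½ρv₁² = P₂ + ½ρv₂².
P₁ − P₂ = ½·801·(24.0² − 3.08²) = ½·801·567 = 227000 Pa.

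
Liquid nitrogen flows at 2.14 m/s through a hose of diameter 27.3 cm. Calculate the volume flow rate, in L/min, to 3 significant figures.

7520 L/min

Q = A·v = 0.0585 m² × 2.14 m/s = 0.125 m³/s.
Converting: 0.125 m³/s × 60000 = 7520 L/min.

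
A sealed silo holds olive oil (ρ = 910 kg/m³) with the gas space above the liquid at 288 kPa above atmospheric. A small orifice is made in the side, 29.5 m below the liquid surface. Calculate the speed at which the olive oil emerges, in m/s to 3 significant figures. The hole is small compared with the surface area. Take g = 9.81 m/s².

v ≈ 34.8 m/s

Take point 1 at the surface (v₁ ≈ 0) and point 2 at the hole (at atmospheric pressure). Bernoulli: P₁ + ρg h = P_atm + ½ρv₂².
With P₁ − P_atm = 288000 Pa, v₂ = √(2gh + 2ΔP/ρ) = √(2·9.81·29.5 + 2·288000/910) = 34.8 m/s.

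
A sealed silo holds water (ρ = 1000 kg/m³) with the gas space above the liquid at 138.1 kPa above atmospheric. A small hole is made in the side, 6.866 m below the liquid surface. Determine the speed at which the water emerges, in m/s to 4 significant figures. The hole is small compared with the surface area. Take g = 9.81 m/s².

Take point 1 at the surface (v₁ ≈ 0) and point 2 at the hole (at atmospheric pressure). Bernoulli: P₁ + ρg h = P_atm + ½ρv₂².
With P₁ − P_atm = 138100 Pa, v₂ = √(2gh + 2ΔP/ρ) = √(2·9.81·6.866 + 2·138100/1000) = 20.27 m/s.

v ≈ 20.27 m/s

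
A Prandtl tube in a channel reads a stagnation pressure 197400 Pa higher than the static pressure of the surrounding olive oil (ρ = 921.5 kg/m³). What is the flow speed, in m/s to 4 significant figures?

The dynamic pressure equals the rise in static pressure at the stagnation point: ΔP = ½ρv².
v = √(2ΔP/ρ) = √(2·197400/921.5) = 20.70 m/s.

v ≈ 20.70 m/s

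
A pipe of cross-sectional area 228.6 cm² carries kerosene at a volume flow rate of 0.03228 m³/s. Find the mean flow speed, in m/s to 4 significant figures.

v = 1.412 m/s

Q = 0.03228 m³/s = 0.03228 m³/s.
v = Q/A = 0.03228 / 0.02286 = 1.412 m/s.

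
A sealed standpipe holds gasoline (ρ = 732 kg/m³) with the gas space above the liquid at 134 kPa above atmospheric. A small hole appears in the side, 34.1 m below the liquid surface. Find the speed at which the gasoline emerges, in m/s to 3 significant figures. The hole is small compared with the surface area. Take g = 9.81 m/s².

Take point 1 at the surface (v₁ ≈ 0) and point 2 at the hole (at atmospheric pressure). Bernoulli: P₁ + ρg h = P_atm + ½ρv₂².
With P₁ − P_atm = 134000 Pa, v₂ = √(2gh + 2ΔP/ρ) = √(2·9.81·34.1 + 2·134000/732) = 32.2 m/s.

v ≈ 32.2 m/s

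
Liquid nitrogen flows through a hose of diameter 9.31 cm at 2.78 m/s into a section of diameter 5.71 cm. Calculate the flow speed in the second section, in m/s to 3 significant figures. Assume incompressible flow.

v₂ ≈ 7.39 m/s

Continuity gives A₁v₁ = A₂v₂, so v₂ = (68.1 cm²)/(25.6 cm²) × 2.78 m/s = 7.39 m/s.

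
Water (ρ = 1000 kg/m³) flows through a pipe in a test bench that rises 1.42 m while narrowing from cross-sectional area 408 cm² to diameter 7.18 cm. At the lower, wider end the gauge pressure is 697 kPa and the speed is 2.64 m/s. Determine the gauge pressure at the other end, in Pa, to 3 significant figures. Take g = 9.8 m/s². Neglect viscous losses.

333000 Pa

Continuity gives A₁v₁ = A₂v₂, so v₂ = (408 cm²)/(40.5 cm²) × 2.64 m/s = 26.6 m/s.
Applying Bernoulli between the two ends and solving for P₂: P₂ = P₁ + ½ρ(v₁² − v₂²) − ρgΔh.
P₂ = 697000 + ½·1000·(2.64² − 26.6²) − 1000·9.8·(+1.42) = 697000 + (-350000) − (13900) = 333000 Pa.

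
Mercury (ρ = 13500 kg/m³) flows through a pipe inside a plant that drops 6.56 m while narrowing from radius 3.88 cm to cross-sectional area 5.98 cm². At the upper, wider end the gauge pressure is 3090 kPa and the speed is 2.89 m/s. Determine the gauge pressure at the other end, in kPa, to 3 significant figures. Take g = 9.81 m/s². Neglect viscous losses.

P₂ = 489 kPa

Mass conservation (A₁v₁ = A₂v₂) gives v₂ = 2.89 × 47.3/5.98 = 22.9 m/s.
Energy conservation along the streamline gives P₂ = P₁ − ½ρ(v₂² − v₁²) − ρg(h₂ − h₁).
P₂ = 3090000 + ½·13500·(2.89² − 22.9²) − 13500·9.81·(−6.56) = 3090000 + (-3470000) − (-869000) = 489000 Pa.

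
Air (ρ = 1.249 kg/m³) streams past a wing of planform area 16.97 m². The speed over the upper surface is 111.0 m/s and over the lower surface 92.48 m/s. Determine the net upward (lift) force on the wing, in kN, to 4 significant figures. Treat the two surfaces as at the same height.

F ≈ 39.94 kN

From P + ½ρv² = const at equal height, P_low − P_up = ½ρ(v_up² − v_low²).
ΔP = ½·1.249·(111.0² − 92.48²) = 2353 Pa.
Lift = ΔP · A = 2353 × 16.97 = 39940 N.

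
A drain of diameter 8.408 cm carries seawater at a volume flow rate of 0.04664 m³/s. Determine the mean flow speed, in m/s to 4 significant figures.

v = 8.400 m/s

Q = 0.04664 m³/s = 0.04664 m³/s.
v = Q/A = 0.04664 / 0.005552 = 8.400 m/s.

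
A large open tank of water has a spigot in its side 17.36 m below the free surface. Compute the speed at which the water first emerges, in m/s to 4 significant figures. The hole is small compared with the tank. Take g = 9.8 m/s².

The surface is effectively still and both ends are open, so ½v² = gh and v = √(2·9.8·17.36) = 18.45 m/s.

v = 18.45 m/s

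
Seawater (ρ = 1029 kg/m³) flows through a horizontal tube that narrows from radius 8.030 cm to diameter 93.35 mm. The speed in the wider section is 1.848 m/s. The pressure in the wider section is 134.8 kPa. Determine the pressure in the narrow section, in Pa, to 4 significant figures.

Continuity gives A₁v₁ = A₂v₂, so v₂ = (202.6 cm²)/(68.44 cm²) × 1.848 m/s = 5.470 m/s.
Along the horizontal streamline, P + ½ρv² is constant.
P₂ = P₁ − ½ρ(v₂² − v₁²) = 134800 − ½·1029·(5.470² − 1.848²) = 134800 − 13640 = 121200 Pa.

P₂ ≈ 121200 Pa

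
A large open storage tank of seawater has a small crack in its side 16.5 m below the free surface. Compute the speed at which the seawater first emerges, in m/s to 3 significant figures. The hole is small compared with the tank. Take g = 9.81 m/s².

18.0 m/s

Torricelli's result v = √(2gh) gives v = √(2·9.81·16.5) = 18.0 m/s.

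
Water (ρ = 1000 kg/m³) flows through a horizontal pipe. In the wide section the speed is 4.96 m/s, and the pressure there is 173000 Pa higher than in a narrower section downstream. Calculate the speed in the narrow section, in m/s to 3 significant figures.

v₂ ≈ 19.3 m/s

Along the level pipe P + ½ρv² is conserved, hence v₂² = v₁² + 2(P₁ − P₂)/ρ.
v₂ = √(4.96² + 2·173000/1000) = √(24.6 + 346) = 19.3 m/s.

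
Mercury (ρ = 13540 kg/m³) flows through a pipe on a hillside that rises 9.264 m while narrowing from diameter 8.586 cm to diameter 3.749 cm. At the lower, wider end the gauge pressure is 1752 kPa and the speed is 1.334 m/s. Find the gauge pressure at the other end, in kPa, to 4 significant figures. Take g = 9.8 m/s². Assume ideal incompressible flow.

Continuity gives A₁v₁ = A₂v₂, so v₂ = (57.90 cm²)/(11.04 cm²) × 1.334 m/s = 6.997 m/s.
Energy conservation along the streamline gives P₂ = P₁ − ½ρ(v₂² − v₁²) − ρg(h₂ − h₁).
P₂ = 1752000 + ½·13540·(1.334² − 6.997²) − 13540·9.8·(+9.264) = 1752000 + (-319400) − (1229000) = 203400 Pa.

P₂ ≈ 203.4 kPa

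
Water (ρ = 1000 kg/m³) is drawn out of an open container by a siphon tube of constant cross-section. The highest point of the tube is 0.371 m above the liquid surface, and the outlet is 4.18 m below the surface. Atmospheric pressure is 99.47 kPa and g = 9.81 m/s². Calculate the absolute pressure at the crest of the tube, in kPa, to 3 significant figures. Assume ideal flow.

54.8 kPa

From the surface to the outlet (both open to atmosphere, surface at rest): v = √(2g·h_out) = √(2·9.81·4.18) = 9.06 m/s.
Continuity keeps v the same throughout the tube; from surface to crest, P_atm + 0 = P_top + ½ρv² + ρg·h_top.
P_top = 99470 − ½·1000·9.06² − 1000·9.81·0.371 = 54800 Pa.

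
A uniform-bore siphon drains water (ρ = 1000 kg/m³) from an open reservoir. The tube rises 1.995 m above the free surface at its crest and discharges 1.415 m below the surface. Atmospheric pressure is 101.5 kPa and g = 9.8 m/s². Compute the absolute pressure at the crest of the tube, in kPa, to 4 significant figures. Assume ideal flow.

From the surface to the outlet (both open to atmosphere, surface at rest): v = √(2g·h_out) = √(2·9.8·1.415) = 5.266 m/s.
Continuity keeps v the same throughout the tube; from surface to crest, P_atm + 0 = P_top + ½ρv² + ρg·h_top.
P_top = 101500 − ½·1000·5.266² − 1000·9.8·1.995 = 68080 Pa.

68.08 kPa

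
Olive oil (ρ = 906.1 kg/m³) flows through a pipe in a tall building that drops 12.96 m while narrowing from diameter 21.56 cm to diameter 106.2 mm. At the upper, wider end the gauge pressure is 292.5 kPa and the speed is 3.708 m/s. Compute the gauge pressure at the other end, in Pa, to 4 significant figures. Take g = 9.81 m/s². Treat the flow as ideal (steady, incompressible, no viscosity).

The volume flow rate is constant, so v₂ = (A₁/A₂)v₁ = (365.1/88.58)·3.708 = 15.28 m/s.
Applying Bernoulli between the two ends and solving for P₂: P₂ = P₁ + ½ρ(v₁² − v₂²) − ρgΔh.
P₂ = 292500 + ½·906.1·(3.708² − 15.28²) − 906.1·9.81·(−12.96) = 292500 + (-99580) − (-115200) = 308100 Pa.

308100 Pa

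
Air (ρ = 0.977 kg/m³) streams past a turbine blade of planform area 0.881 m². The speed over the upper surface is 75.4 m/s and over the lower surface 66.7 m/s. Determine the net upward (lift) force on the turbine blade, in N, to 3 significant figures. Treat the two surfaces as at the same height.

F ≈ 532 N

From P + ½ρv² = const at equal height, P_low − P_up = ½ρ(v_up² − v_low²).
ΔP = ½·0.977·(75.4² − 66.7²) = 604 Pa.
Lift = ΔP · A = 604 × 0.881 = 532 N.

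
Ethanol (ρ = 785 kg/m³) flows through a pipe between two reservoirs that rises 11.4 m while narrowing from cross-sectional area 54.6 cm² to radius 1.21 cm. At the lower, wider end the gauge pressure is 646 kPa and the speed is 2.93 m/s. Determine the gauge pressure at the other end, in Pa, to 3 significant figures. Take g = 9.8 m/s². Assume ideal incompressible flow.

By continuity, v₂ = v₁·A₁/A₂ = 2.93·(54.6/4.60) = 34.8 m/s.
Energy conservation along the streamline gives P₂ = P₁ − ½ρ(v₂² − v₁²) − ρg(h₂ − h₁).
P₂ = 646000 + ½·785·(2.93² − 34.8²) − 785·9.8·(+11.4) = 646000 + (-471000) − (87700) = 86900 Pa.

86900 Pa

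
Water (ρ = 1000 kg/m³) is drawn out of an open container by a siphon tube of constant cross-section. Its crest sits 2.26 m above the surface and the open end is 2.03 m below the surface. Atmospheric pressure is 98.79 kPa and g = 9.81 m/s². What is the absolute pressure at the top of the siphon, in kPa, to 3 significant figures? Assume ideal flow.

P_top ≈ 56.7 kPa

From the surface to the outlet (both open to atmosphere, surface at rest): v = √(2g·h_out) = √(2·9.81·2.03) = 6.31 m/s.
With constant cross-section the crest speed equals v; applying Bernoulli from the surface up to the crest, P_top = P_atm − ½ρv² − ρg·h_top.
P_top = 98790 − ½·1000·6.31² − 1000·9.81·2.26 = 56700 Pa.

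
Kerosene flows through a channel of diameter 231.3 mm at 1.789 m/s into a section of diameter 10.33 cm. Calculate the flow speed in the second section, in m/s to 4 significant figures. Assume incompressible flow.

8.969 m/s

Mass conservation (A₁v₁ = A₂v₂) gives v₂ = 1.789 × 420.2/83.81 = 8.969 m/s.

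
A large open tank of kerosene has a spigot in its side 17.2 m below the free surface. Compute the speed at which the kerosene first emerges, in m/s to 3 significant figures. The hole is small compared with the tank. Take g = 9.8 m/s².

v ≈ 18.4 m/s

Bernoulli from surface to hole (P equal, v_surface ≈ 0): v = √(2gh) = √(2×9.8×17.2) = 18.4 m/s.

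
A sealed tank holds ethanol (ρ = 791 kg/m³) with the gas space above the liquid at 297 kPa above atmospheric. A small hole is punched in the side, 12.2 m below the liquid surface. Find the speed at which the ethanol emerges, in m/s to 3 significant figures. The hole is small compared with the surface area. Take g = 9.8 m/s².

v = 31.5 m/s

Take point 1 at the surface (v₁ ≈ 0) and point 2 at the hole (at atmospheric pressure). Bernoulli: P₁ + ρg h = P_atm + ½ρv₂².
With P₁ − P_atm = 297000 Pa, v₂ = √(2gh + 2ΔP/ρ) = √(2·9.8·12.2 + 2·297000/791) = 31.5 m/s.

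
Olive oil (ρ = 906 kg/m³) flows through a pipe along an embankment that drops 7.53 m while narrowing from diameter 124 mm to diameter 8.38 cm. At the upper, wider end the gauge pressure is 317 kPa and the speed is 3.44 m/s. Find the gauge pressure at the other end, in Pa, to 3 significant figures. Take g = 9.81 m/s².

P₂ ≈ 364000 Pa

By continuity, v₂ = v₁·A₁/A₂ = 3.44·(121/55.2) = 7.53 m/s.
Energy conservation along the streamline gives P₂ = P₁ − ½ρ(v₂² − v₁²) − ρg(h₂ − h₁).
P₂ = 317000 + ½·906·(3.44² − 7.53²) − 906·9.81·(−7.53) = 317000 + (-20300) − (-66900) = 364000 Pa.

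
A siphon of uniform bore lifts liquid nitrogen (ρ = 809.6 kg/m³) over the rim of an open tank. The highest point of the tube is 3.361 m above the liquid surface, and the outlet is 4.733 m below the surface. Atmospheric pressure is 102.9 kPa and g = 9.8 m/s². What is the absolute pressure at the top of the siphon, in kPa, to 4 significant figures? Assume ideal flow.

The outlet speed comes from Torricelli: v = √(2g·4.733) = 9.632 m/s.
With constant cross-section the crest speed equals v; applying Bernoulli from the surface up to the crest, P_top = P_atm − ½ρv² − ρg·h_top.
P_top = 102900 − ½·809.6·9.632² − 809.6·9.8·3.361 = 38680 Pa.

38.68 kPa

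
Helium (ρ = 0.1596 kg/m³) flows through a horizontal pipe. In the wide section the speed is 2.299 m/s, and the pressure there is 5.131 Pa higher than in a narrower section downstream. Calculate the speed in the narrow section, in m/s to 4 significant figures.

Along the level pipe P + ½ρv² is conserved, hence v₂² = v₁² + 2(P₁ − P₂)/ρ.
v₂ = √(2.299² + 2·5.131/0.1596) = √(5.285 + 64.30) = 8.342 m/s.

v₂ = 8.342 m/s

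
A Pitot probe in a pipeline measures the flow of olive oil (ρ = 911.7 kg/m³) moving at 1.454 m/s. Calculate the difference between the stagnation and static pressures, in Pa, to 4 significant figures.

The dynamic pressure equals the rise in static pressure at the stagnation point: ΔP = ½ρv².
ΔP = ½·911.7·1.454² = 963.7 Pa.

963.7 Pa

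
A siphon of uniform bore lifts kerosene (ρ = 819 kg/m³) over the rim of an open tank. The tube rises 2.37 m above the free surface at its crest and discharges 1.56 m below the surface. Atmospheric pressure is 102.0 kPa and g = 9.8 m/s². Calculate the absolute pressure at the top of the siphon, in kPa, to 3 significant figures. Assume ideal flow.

70.5 kPa

From the surface to the outlet (both open to atmosphere, surface at rest): v = √(2g·h_out) = √(2·9.8·1.56) = 5.53 m/s.
The bore is uniform, so the speed at the crest is the same v. Bernoulli surface→crest: P_atm = P_top + ½ρv² + ρg·h_top.
P_top = 102000 − ½·819·5.53² − 819·9.8·2.37 = 70500 Pa.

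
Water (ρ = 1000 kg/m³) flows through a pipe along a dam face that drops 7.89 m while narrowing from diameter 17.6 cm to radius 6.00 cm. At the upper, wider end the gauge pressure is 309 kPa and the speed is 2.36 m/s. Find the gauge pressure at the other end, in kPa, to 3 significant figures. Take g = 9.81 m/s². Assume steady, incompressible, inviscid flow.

By continuity, v₂ = v₁·A₁/A₂ = 2.36·(243/113) = 5.08 m/s.
Applying Bernoulli between the two ends and solving for P₂: P₂ = P₁ + ½ρ(v₁² − v₂²) − ρgΔh.
P₂ = 309000 + ½·1000·(2.36² − 5.08²) − 1000·9.81·(−7.89) = 309000 + (-10100) − (-77400) = 376000 Pa.

376 kPa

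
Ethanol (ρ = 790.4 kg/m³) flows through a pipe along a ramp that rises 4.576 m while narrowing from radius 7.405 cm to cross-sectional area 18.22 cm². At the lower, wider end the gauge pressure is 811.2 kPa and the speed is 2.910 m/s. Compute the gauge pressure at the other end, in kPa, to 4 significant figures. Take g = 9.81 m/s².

By continuity, v₂ = v₁·A₁/A₂ = 2.910·(172.3/18.22) = 27.51 m/s.
Energy conservation along the streamline gives P₂ = P₁ − ½ρ(v₂² − v₁²) − ρg(h₂ − h₁).
P₂ = 811200 + ½·790.4·(2.910² − 27.51²) − 790.4·9.81·(+4.576) = 811200 + (-295800) − (35480) = 479900 Pa.

P₂ = 479.9 kPa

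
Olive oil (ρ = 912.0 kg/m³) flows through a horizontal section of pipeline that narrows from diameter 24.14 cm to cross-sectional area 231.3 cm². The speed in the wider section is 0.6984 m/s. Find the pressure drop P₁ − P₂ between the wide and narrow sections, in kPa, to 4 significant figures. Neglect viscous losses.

Continuity gives A₁v₁ = A₂v₂, so v₂ = (457.7 cm²)/(231.3 cm²) × 0.6984 m/s = 1.382 m/s.
Bernoulli (h₁ = h₂): P₁ − P₂ = ½ρ(v₂² − v₁²).
P₁ − P₂ = ½·912.0·(1.382² − 0.6984²) = ½·912.0·1.422 = 648.4 Pa.

0.6484 kPa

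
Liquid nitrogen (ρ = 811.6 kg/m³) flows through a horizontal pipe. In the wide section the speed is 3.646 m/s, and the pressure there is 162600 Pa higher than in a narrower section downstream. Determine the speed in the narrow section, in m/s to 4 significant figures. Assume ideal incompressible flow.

v₂ ≈ 20.35 m/s

With h₁ = h₂, rearranging Bernoulli gives v₂ = √(v₁² + 2ΔP/ρ).
v₂ = √(3.646² + 2·162600/811.6) = √(13.29 + 400.7) = 20.35 m/s.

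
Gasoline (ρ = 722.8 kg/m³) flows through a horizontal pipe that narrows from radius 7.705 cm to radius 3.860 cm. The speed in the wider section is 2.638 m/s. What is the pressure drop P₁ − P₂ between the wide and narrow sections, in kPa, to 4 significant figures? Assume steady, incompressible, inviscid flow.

Continuity gives A₁v₁ = A₂v₂, so v₂ = (186.5 cm²)/(46.81 cm²) × 2.638 m/s = 10.51 m/s.
Bernoulli (h₁ = h₂): P₁ − P₂ = ½ρ(v₂² − v₁²).
P₁ − P₂ = ½·722.8·(10.51² − 2.638²) = ½·722.8·103.5 = 37410 Pa.

37.41 kPa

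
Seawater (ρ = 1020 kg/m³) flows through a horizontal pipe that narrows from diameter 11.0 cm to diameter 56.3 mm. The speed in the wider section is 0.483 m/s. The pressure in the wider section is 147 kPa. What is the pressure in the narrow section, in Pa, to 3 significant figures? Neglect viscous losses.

Continuity gives A₁v₁ = A₂v₂, so v₂ = (95.0 cm²)/(24.9 cm²) × 0.483 m/s = 1.84 m/s.
Bernoulli (h₁ = h₂): P₁ − P₂ = ½ρ(v₂² − v₁²).
P₂ = P₁ − ½ρ(v₂² − v₁²) = 147000 − ½·1020·(1.84² − 0.483²) = 147000 − 1610 = 145000 Pa.

P₂ ≈ 145000 Pa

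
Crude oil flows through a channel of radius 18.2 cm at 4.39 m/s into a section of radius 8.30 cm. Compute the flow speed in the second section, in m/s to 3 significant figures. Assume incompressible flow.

v₂ ≈ 21.1 m/s

The volume flow rate is constant, so v₂ = (A₁/A₂)v₁ = (1040/216)·4.39 = 21.1 m/s.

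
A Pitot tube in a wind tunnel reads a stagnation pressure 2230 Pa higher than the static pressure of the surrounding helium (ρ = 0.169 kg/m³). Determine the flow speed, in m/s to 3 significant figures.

162 m/s

The dynamic pressure equals the rise in static pressure at the stagnation point: ΔP = ½ρv².
v = √(2ΔP/ρ) = √(2·2230/0.169) = 162 m/s.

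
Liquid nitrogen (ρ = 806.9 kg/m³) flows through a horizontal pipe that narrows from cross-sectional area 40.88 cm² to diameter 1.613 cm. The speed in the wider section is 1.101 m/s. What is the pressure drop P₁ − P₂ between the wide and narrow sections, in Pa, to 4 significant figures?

ΔP ≈ 195200 Pa

Mass conservation (A₁v₁ = A₂v₂) gives v₂ = 1.101 × 40.88/2.043 = 22.03 m/s.
Bernoulli (h₁ = h₂): P₁ − P₂ = ½ρ(v₂² − v₁²).
P₁ − P₂ = ½·806.9·(22.03² − 1.101²) = ½·806.9·483.9 = 195200 Pa.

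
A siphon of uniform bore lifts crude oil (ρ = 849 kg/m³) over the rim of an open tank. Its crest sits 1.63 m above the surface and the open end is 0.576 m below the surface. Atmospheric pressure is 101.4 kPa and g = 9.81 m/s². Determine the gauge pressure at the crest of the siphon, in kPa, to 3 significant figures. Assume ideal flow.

P_gauge = -18.4 kPa

From the surface to the outlet (both open to atmosphere, surface at rest): v = √(2g·h_out) = √(2·9.81·0.576) = 3.36 m/s.
With constant cross-section the crest speed equals v; applying Bernoulli from the surface up to the crest, P_top = P_atm − ½ρv² − ρg·h_top.
P_top = 101400 − ½·849·3.36² − 849·9.81·1.63 = 83000 Pa. So P_gauge = P_top − P_atm = -18400 Pa.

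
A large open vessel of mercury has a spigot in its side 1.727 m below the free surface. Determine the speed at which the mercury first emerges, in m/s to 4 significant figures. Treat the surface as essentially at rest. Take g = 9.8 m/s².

v ≈ 5.818 m/s

With the surface at rest and both surface and jet at atmospheric pressure, Bernoulli gives ρg h = ½ρv², so v = √(2gh) = √(2·9.8·1.727) = 5.818 m/s.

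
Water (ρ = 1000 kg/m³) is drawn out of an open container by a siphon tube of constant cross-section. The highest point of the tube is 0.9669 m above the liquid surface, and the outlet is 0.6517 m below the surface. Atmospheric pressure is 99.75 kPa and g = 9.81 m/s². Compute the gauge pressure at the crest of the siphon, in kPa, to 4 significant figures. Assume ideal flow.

Bernoulli surface→outlet gives ½v² = g·h_out, so v = √(2·9.81·0.6517) = 3.576 m/s.
The bore is uniform, so the speed at the crest is the same v. Bernoulli surface→crest: P_atm = P_top + ½ρv² + ρg·h_top.
P_top = 99750 − ½·1000·3.576² − 1000·9.81·0.9669 = 83870 Pa. So P_gauge = P_top − P_atm = -15880 Pa.

P_gauge = -15.88 kPa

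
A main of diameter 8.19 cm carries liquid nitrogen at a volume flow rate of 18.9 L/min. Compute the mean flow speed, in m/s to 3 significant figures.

v ≈ 0.0598 m/s

Q = 18.9 L/min = 0.000315 m³/s.
v = Q/A = 0.000315 / 0.00527 = 0.0598 m/s.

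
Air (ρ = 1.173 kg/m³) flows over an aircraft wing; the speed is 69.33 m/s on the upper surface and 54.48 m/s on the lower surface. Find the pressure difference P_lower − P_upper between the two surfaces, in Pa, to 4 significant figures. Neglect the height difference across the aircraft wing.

With negligible Δh, P + ½ρv² is constant, so P_low − P_up = ½ρ(v_up² − v_low²).
ΔP = ½·1.173·(69.33² − 54.48²) = 1078 Pa.

ΔP = 1078 Pa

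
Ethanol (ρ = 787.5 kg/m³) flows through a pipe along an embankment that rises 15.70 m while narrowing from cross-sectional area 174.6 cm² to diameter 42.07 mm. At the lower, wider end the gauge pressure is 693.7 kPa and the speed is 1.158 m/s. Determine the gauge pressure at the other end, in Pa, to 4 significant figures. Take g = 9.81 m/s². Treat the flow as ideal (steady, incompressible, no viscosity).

By continuity, v₂ = v₁·A₁/A₂ = 1.158·(174.6/13.90) = 14.55 m/s.
Bernoulli: P₁ + ½ρv₁² + ρg h₁ = P₂ + ½ρv₂² + ρg h₂, so P₂ = P₁ + ½ρ(v₁² − v₂²) − ρg(h₂ − h₁).
P₂ = 693700 + ½·787.5·(1.158² − 14.55²) − 787.5·9.81·(+15.70) = 693700 + (-82770) − (121300) = 489600 Pa.

P₂ ≈ 489600 Pa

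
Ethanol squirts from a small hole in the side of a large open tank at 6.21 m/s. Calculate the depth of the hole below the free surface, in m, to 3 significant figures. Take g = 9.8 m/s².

1.97 m

Inverting v = √(2gh) gives h = v² / 2g.
h = 6.21²/(2·9.8) = 38.6/19.60 = 1.97 m.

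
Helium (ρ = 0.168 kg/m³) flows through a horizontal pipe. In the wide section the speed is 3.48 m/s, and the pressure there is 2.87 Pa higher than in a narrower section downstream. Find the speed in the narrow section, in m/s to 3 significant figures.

With h₁ = h₂, rearranging Bernoulli gives v₂ = √(v₁² + 2ΔP/ρ).
v₂ = √(3.48² + 2·2.87/0.168) = √(12.1 + 34.2) = 6.80 m/s.

v₂ ≈ 6.80 m/s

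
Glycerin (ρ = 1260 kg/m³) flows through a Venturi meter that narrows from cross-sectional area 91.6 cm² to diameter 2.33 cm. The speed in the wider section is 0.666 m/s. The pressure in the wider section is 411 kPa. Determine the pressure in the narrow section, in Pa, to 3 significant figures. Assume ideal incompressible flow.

By continuity, v₂ = v₁·A₁/A₂ = 0.666·(91.6/4.26) = 14.3 m/s.
With no height change, Bernoulli's equation is P₁ + ½ρv₁² = P₂ + ½ρv₂².
P₂ = P₁ − ½ρ(v₂² − v₁²) = 411000 − ½·1260·(14.3² − 0.666²) = 411000 − 129000 = 282000 Pa.

P₂ = 282000 Pa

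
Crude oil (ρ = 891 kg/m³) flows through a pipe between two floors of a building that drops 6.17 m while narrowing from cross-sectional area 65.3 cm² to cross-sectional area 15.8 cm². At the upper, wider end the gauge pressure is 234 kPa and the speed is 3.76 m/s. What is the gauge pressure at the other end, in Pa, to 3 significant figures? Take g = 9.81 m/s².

Continuity gives A₁v₁ = A₂v₂, so v₂ = (65.3 cm²)/(15.8 cm²) × 3.76 m/s = 15.5 m/s.
Bernoulli: P₁ + ½ρv₁² + ρg h₁ = P₂ + ½ρv₂² + ρg h₂, so P₂ = P₁ + ½ρ(v₁² − v₂²) − ρg(h₂ − h₁).
P₂ = 234000 + ½·891·(3.76² − 15.5²) − 891·9.81·(−6.17) = 234000 + (-101000) − (-53900) = 187000 Pa.

P₂ ≈ 187000 Pa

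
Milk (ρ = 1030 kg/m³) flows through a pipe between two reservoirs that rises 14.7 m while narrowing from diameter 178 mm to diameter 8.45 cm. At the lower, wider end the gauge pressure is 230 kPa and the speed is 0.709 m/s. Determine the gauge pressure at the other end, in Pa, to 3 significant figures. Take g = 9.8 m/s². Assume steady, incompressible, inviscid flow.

By continuity, v₂ = v₁·A₁/A₂ = 0.709·(249/56.1) = 3.15 m/s.
Energy conservation along the streamline gives P₂ = P₁ − ½ρ(v₂² − v₁²) − ρg(h₂ − h₁).
P₂ = 230000 + ½·1030·(0.709² − 3.15²) − 1030·9.8·(+14.7) = 230000 + (-4840) − (148000) = 76800 Pa.

76800 Pa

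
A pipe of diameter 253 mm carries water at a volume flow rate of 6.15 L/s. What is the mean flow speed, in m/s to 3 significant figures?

v ≈ 0.122 m/s

Q = 6.15 L/s = 0.00615 m³/s.
v = Q/A = 0.00615 / 0.0503 = 0.122 m/s.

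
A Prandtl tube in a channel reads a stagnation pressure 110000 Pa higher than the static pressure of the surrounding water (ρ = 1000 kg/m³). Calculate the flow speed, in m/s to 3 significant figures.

The dynamic pressure equals the rise in static pressure at the stagnation point: ΔP = ½ρv².
v = √(2ΔP/ρ) = √(2·110000/1000) = 14.8 m/s.

14.8 m/s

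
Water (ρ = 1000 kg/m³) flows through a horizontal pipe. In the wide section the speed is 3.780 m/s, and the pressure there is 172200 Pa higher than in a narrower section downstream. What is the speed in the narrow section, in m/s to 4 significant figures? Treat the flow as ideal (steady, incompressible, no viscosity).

18.94 m/s

With h₁ = h₂, rearranging Bernoulli gives v₂ = √(v₁² + 2ΔP/ρ).
v₂ = √(3.780² + 2·172200/1000) = √(14.29 + 344.4) = 18.94 m/s.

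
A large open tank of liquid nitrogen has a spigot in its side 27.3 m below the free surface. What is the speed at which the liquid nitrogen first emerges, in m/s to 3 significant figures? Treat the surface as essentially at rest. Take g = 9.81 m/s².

v = 23.1 m/s

Bernoulli from surface to hole (P equal, v_surface ≈ 0): v = √(2gh) = √(2×9.81×27.3) = 23.1 m/s.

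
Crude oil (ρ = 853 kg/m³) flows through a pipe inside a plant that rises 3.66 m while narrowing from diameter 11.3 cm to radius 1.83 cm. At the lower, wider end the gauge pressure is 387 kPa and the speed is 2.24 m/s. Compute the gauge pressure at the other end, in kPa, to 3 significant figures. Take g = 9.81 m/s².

P₂ ≈ 164 kPa

Continuity gives A₁v₁ = A₂v₂, so v₂ = (100 cm²)/(10.5 cm²) × 2.24 m/s = 21.4 m/s.
Applying Bernoulli between the two ends and solving for P₂: P₂ = P₁ + ½ρ(v₁² − v₂²) − ρgΔh.
P₂ = 387000 + ½·853·(2.24² − 21.4²) − 853·9.81·(+3.66) = 387000 + (-192000) − (30600) = 164000 Pa.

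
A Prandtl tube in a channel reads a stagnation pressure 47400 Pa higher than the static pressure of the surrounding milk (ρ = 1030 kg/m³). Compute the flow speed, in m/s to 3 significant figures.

Bernoulli between the free stream and the stagnation point: ½ρv² = P_stag − P_static.
v = √(2ΔP/ρ) = √(2·47400/1030) = 9.59 m/s.

v = 9.59 m/s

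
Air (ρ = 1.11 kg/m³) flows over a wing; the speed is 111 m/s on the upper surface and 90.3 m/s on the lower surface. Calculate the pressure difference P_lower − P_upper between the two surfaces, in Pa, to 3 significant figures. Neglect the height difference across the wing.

The pressure is lower where the speed is higher: ΔP = ½ρ(v_up² − v_low²).
ΔP = ½·1.11·(111² − 90.3²) = 2310 Pa.

2310 Pa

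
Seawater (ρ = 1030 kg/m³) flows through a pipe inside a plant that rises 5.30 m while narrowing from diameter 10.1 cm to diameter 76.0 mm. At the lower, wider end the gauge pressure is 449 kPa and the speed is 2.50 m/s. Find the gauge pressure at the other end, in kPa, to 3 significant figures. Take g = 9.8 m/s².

Mass conservation (A₁v₁ = A₂v₂) gives v₂ = 2.50 × 80.1/45.4 = 4.42 m/s.
Energy conservation along the streamline gives P₂ = P₁ − ½ρ(v₂² − v₁²) − ρg(h₂ − h₁).
P₂ = 449000 + ½·1030·(2.50² − 4.42²) − 1030·9.8·(+5.30) = 449000 + (-6820) − (53500) = 389000 Pa.

389 kPa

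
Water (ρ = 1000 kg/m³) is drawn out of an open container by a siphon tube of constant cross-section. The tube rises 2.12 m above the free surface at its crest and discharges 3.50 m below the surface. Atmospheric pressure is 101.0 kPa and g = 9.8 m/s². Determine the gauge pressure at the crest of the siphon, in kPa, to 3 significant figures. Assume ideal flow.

P_gauge = -55.1 kPa

The outlet speed comes from Torricelli: v = √(2g·3.50) = 8.28 m/s.
With constant cross-section the crest speed equals v; applying Bernoulli from the surface up to the crest, P_top = P_atm − ½ρv² − ρg·h_top.
P_top = 101000 − ½·1000·8.28² − 1000·9.8·2.12 = 45900 Pa. So P_gauge = P_top − P_atm = -55100 Pa.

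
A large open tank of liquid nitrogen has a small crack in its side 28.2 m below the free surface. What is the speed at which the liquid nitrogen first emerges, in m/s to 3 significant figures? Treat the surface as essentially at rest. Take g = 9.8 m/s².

v ≈ 23.5 m/s

With the surface at rest and both surface and jet at atmospheric pressure, Bernoulli gives ρg h = ½ρv², so v = √(2gh) = √(2·9.8·28.2) = 23.5 m/s.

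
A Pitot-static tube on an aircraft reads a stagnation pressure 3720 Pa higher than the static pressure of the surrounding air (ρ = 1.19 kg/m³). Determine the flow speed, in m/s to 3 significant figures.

79.1 m/s

At the stagnation point the flow is brought to rest, so Bernoulli gives P_stag − P_static = ½ρv².
v = √(2ΔP/ρ) = √(2·3720/1.19) = 79.1 m/s.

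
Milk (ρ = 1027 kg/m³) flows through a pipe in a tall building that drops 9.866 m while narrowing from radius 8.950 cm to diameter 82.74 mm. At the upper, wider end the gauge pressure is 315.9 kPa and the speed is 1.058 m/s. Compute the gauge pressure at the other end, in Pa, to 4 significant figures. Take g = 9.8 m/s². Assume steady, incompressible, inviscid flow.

P₂ ≈ 403200 Pa

By continuity, v₂ = v₁·A₁/A₂ = 1.058·(251.6/53.77) = 4.952 m/s.
Bernoulli: P₁ + ½ρv₁² + ρg h₁ = P₂ + ½ρv₂² + ρg h₂, so P₂ = P₁ + ½ρ(v₁² − v₂²) − ρg(h₂ − h₁).
P₂ = 315900 + ½·1027·(1.058² − 4.952²) − 1027·9.8·(−9.866) = 315900 + (-12020) − (-99300) = 403200 Pa.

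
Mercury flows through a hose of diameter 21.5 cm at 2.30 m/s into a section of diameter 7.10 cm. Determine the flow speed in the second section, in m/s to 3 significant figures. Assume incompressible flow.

Continuity gives A₁v₁ = A₂v₂, so v₂ = (363 cm²)/(39.6 cm²) × 2.30 m/s = 21.1 m/s.

v₂ ≈ 21.1 m/s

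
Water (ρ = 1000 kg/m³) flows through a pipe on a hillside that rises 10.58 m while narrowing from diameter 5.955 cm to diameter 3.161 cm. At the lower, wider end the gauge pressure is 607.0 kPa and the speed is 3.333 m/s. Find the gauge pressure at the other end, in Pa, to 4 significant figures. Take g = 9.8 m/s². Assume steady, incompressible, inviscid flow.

By continuity, v₂ = v₁·A₁/A₂ = 3.333·(27.85/7.848) = 11.83 m/s.
Energy conservation along the streamline gives P₂ = P₁ − ½ρ(v₂² − v₁²) − ρg(h₂ − h₁).
P₂ = 607000 + ½·1000·(3.333² − 11.83²) − 1000·9.8·(+10.58) = 607000 + (-64410) − (103700) = 438900 Pa.

P₂ = 438900 Pa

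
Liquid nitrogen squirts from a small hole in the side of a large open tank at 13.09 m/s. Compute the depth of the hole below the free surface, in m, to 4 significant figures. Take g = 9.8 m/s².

For a small hole in a large open tank, ½v² = gh, giving h = v²/(2g).
h = 13.09²/(2·9.8) = 171.3/19.60 = 8.742 m.

h ≈ 8.742 m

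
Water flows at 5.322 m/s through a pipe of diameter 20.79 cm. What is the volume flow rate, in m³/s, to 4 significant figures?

0.1807 m³/s

Q = A·v = 0.03395 m² × 5.322 m/s = 0.1807 m³/s.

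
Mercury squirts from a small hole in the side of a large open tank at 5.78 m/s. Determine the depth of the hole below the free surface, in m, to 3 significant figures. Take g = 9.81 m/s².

Torricelli: v = √(2gh), so h = v²/(2g).
h = 5.78²/(2·9.81) = 33.4/19.62 = 1.70 m.

h = 1.70 m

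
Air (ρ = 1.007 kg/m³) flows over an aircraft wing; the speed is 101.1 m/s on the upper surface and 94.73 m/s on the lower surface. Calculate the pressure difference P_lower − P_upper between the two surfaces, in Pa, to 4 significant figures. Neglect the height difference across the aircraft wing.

ΔP ≈ 628.1 Pa

With negligible Δh, P + ½ρv² is constant, so P_low − P_up = ½ρ(v_up² − v_low²).
ΔP = ½·1.007·(101.1² − 94.73²) = 628.1 Pa.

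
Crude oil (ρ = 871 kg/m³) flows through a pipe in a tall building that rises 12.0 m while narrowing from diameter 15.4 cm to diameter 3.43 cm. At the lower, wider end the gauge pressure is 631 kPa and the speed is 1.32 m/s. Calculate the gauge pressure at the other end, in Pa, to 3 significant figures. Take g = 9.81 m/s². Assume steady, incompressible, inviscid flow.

The volume flow rate is constant, so v₂ = (A₁/A₂)v₁ = (186/9.24)·1.32 = 26.6 m/s.
Applying Bernoulli between the two ends and solving for P₂: P₂ = P₁ + ½ρ(v₁² − v₂²) − ρgΔh.
P₂ = 631000 + ½·871·(1.32² − 26.6²) − 871·9.81·(+12.0) = 631000 + (-308000) − (103000) = 221000 Pa.

P₂ = 221000 Pa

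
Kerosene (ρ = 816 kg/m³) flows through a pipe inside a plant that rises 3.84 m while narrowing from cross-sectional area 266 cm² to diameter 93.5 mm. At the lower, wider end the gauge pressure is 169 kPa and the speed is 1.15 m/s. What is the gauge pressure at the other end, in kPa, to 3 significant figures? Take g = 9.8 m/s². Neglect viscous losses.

Mass conservation (A₁v₁ = A₂v₂) gives v₂ = 1.15 × 266/68.7 = 4.46 m/s.
Applying Bernoulli between the two ends and solving for P₂: P₂ = P₁ + ½ρ(v₁² − v₂²) − ρgΔh.
P₂ = 169000 + ½·816·(1.15² − 4.46²) − 816·9.8·(+3.84) = 169000 + (-7560) − (30700) = 131000 Pa.

P₂ ≈ 131 kPa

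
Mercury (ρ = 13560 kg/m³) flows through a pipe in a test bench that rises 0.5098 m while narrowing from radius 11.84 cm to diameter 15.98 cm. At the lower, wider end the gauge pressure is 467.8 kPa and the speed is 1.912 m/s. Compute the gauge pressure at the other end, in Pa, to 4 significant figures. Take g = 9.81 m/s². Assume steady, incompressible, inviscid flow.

Continuity gives A₁v₁ = A₂v₂, so v₂ = (440.4 cm²)/(200.6 cm²) × 1.912 m/s = 4.199 m/s.
Energy conservation along the streamline gives P₂ = P₁ − ½ρ(v₂² − v₁²) − ρg(h₂ − h₁).
P₂ = 467800 + ½·13560·(1.912² − 4.199²) − 13560·9.81·(+0.5098) = 467800 + (-94730) − (67820) = 305300 Pa.

P₂ ≈ 305300 Pa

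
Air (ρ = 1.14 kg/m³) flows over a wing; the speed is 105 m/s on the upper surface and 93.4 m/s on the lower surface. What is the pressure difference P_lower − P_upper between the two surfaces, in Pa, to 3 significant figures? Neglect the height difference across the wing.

Bernoulli (same height): P_lower − P_upper = ½ρ(v_upper² − v_lower²).
ΔP = ½·1.14·(105² − 93.4²) = 1310 Pa.

ΔP ≈ 1310 Pa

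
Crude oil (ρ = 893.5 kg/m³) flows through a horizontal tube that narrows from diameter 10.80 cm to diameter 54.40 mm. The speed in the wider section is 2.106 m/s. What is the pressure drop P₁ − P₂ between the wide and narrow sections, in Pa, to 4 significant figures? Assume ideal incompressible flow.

By continuity, v₂ = v₁·A₁/A₂ = 2.106·(91.61/23.24) = 8.301 m/s.
Bernoulli (h₁ = h₂): P₁ − P₂ = ½ρ(v₂² − v₁²).
P₁ − P₂ = ½·893.5·(8.301² − 2.106²) = ½·893.5·64.46 = 28800 Pa.

ΔP ≈ 28800 Pa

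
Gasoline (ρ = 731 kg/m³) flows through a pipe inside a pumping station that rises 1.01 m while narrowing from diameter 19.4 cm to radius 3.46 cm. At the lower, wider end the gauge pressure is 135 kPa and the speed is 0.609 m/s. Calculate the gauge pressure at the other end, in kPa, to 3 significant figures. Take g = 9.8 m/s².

By continuity, v₂ = v₁·A₁/A₂ = 0.609·(296/37.6) = 4.79 m/s.
Energy conservation along the streamline gives P₂ = P₁ − ½ρ(v₂² − v₁²) − ρg(h₂ − h₁).
P₂ = 135000 + ½·731·(0.609² − 4.79²) − 731·9.8·(+1.01) = 135000 + (-8240) − (7240) = 120000 Pa.

P₂ = 120 kPa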